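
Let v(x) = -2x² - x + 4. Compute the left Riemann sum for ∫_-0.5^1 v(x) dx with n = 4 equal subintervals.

5.3671875

Δx = (1 − (-0.5))/4 = 0.375.
Left endpoints: -0.5, -0.125, 0.25, 0.625.
v(-0.5) = 4, v(-0.125) = 4.09375, v(0.25) = 3.625, v(0.625) = 2.59375.
Sum = Δx · [v(-0.5) + v(-0.125) + v(0.25) + v(0.625)].
Sum = 5.3671875.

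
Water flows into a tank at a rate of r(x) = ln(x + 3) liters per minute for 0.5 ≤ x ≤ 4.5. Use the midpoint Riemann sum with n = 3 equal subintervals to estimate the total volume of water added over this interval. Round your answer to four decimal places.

6.7382

Δx = (4.5 − 0.5)/3 = 4/3.
Midpoints: 7/6, 2.5, 23/6.
r(7/6) ≈ 1.4271, r(2.5) ≈ 1.7047, r(23/6) ≈ 1.9218.
Sum = Δx · [r(7/6) + r(2.5) + r(23/6)].
Sum ≈ 6.7382.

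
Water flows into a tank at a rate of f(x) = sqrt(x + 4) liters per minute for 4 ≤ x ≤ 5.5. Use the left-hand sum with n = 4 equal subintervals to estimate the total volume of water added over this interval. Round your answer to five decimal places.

4.38795

Δx = (5.5 − 4)/4 = 0.375.
Left endpoints: 4, 4.375, 4.75, 5.125.
f(4) ≈ 2.82843, f(4.375) ≈ 2.89396, f(4.75) ≈ 2.95804, f(5.125) ≈ 3.02076.
Sum = Δx · [f(4) + f(4.375) + f(4.75) + f(5.125)].
Sum ≈ 4.38795.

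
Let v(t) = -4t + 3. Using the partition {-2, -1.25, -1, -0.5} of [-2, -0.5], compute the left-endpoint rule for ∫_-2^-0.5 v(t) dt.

Subinterval widths: 0.75, 0.25, 0.5.
Left endpoints: -2, -1.25, -1.
v(-2) = 11, v(-1.25) = 8, v(-1) = 7.
Sum = Σ Δt_i · v(t_i).
Sum = 13.75.

13.75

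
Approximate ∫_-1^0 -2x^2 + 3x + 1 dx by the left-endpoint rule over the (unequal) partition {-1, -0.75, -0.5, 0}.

Subinterval widths: 0.25, 0.25, 0.5.
Left endpoints: -1, -0.75, -0.5.
f(-1) = -4, f(-0.75) = -2.375, f(-0.5) = -1.
Sum = Σ Δx_i · f(x_i).
Sum = -2.09375.

-2.09375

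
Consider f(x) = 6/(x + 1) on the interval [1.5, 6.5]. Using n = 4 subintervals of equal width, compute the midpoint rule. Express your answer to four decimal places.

6.5385

Δx = (6.5 − 1.5)/4 = 1.25.
Midpoints: 2.125, 3.375, 4.625, 5.875.
f(2.125) = 1.92, f(3.375) = 48/35, f(4.625) = 16/15, f(5.875) = 48/55.
Sum = Δx · [f(2.125) + f(3.375) + f(4.625) + f(5.875)].
Sum ≈ 6.5385.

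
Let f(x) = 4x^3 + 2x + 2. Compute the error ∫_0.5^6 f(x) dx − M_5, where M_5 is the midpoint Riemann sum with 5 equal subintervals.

21.62875

Exact integral: ∫_0.5^6 f(x) dx = 1342.6875.
M_5 = 1321.05875.
Error = 1342.6875 − 1321.05875 = 21.62875.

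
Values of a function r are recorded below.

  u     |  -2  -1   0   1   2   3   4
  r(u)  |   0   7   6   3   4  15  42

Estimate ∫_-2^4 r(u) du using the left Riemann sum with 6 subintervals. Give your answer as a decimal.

Δu = 1.
Sum = 1·[0 + 7 + 6 + 3 + 4 + 15] = 35.

35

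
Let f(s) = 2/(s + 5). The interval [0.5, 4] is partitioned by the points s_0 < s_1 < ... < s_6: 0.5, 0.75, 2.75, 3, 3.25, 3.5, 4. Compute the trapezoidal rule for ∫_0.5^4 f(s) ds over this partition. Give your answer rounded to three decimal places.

Subinterval widths: 0.25, 2, 0.25, 0.25, 0.25, 0.5.
f(0.5) = 4/11, f(0.75) = 8/23, f(2.75) = 8/31, f(3) = 0.25, f(3.25) = 8/33, f(3.5) = 4/17, f(4) = 2/9.
On each subinterval the trapezoid contributes (Δs_i/2)·[f(s_{i-1}) + f(s_i)].
Sum ≈ 0.994.

0.994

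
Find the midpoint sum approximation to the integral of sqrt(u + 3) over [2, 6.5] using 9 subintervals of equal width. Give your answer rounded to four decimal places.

Δu = (6.5 − 2)/9 = 0.5.
Midpoints: 2.25, 2.75, 3.25, 3.75, 4.25, 4.75, 5.25, 5.75, 6.25.
f(2.25) ≈ 2.2913, f(2.75) ≈ 2.3979, f(3.25) ≈ 2.5000, f(3.75) ≈ 2.5981, f(4.25) ≈ 2.6926, f(4.75) ≈ 2.7839, f(5.25) ≈ 2.8723, f(5.75) ≈ 2.9580, f(6.25) ≈ 3.0414.
Sum = Δu · [f(2.25) + f(2.75) + f(3.25) + ...].
Sum ≈ 12.0677.

12.0677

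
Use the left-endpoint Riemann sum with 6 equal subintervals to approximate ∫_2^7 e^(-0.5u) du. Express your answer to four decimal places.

Δu = (7 − 2)/6 = 5/6.
Left endpoints: 2, 17/6, 11/3, 4.5, 16/3, 37/6.
f(2) ≈ 0.3679, f(17/6) ≈ 0.2425, f(11/3) ≈ 0.1599, f(4.5) ≈ 0.1054, f(16/3) ≈ 0.0695, f(37/6) ≈ 0.0458.
Sum = Δu · [f(2) + f(17/6) + f(11/3) + ...].
Sum ≈ 0.8258.

0.8258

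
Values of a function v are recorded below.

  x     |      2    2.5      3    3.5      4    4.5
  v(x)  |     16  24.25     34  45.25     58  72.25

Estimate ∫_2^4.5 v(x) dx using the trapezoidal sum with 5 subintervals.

Δx = 0.5.
T_5 = (0.5/2)·[16 + 2·24.25 + 2·34 + 2·45.25 + 2·58 + 72.25] = 102.8125.

102.8125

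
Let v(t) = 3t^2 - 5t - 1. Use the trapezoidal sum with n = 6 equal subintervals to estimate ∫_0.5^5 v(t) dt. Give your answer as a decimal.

59.765625

Δt = (5 − 0.5)/6 = 0.75.
v(0.5) = -2.75, v(1.25) = -2.5625, v(2) = 1, v(2.75) = 7.9375, v(3.5) = 18.25, v(4.25) = 31.9375, v(5) = 49.
T_6 = (Δt/2)·[v(t_0) + 2v(t_1) + ... + 2v(t_{5}) + v(t_6)].
Sum = 59.765625.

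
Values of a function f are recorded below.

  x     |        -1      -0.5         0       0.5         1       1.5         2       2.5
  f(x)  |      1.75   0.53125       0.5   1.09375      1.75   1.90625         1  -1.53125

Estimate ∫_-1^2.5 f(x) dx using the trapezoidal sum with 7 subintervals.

Δx = 0.5.
T_7 = (0.5/2)·[1.75 + 2·0.53125 + 2·0.5 + 2·1.09375 + 2·1.75 + 2·1.90625 + 2·1 + (-1.53125)] = 3.4453125.

3.4453125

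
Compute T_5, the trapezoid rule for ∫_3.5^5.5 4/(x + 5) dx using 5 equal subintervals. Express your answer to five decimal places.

0.84549

Δx = (5.5 − 3.5)/5 = 0.4.
f(3.5) = 8/17, f(3.9) = 40/89, f(4.3) = 40/93, f(4.7) = 40/97, f(5.1) = 40/101, f(5.5) = 8/21.
T_5 = (Δx/2)·[f(x_0) + 2f(x_1) + ... + 2f(x_{4}) + f(x_5)].
Sum ≈ 0.84549.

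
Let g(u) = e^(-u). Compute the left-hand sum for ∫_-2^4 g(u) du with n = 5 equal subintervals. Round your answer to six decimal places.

Δu = (4 − (-2))/5 = 1.2.
Left endpoints: -2, -0.8, 0.4, 1.6, 2.8.
g(-2) ≈ 7.389056, g(-0.8) ≈ 2.225541, g(0.4) ≈ 0.670320, g(1.6) ≈ 0.201897, g(2.8) ≈ 0.060810.
Sum = Δu · [g(-2) + g(-0.8) + g(0.4) + g(1.6) + g(2.8)].
Sum ≈ 12.657148.

12.657148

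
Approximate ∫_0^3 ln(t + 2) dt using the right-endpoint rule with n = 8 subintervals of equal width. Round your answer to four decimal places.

3.8292

Δt = (3 − 0)/8 = 0.375.
Right endpoints: 0.375, 0.75, 1.125, 1.5, 1.875, 2.25, 2.625, 3.
f(0.375) ≈ 0.8650, f(0.75) ≈ 1.0116, f(1.125) ≈ 1.1394, f(1.5) ≈ 1.2528, f(1.875) ≈ 1.3545, f(2.25) ≈ 1.4469, f(2.625) ≈ 1.5315, f(3) ≈ 1.6094.
Sum = Δt · [f(0.375) + f(0.75) + f(1.125) + ...].
Sum ≈ 3.8292.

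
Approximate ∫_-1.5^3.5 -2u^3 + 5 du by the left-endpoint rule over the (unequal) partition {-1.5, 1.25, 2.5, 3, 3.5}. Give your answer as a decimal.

-3.9453125

Subinterval widths: 2.75, 1.25, 0.5, 0.5.
Left endpoints: -1.5, 1.25, 2.5, 3.
f(-1.5) = 11.75, f(1.25) = 1.09375, f(2.5) = -26.25, f(3) = -49.
Sum = Σ Δu_i · f(u_i).
Sum = -3.9453125.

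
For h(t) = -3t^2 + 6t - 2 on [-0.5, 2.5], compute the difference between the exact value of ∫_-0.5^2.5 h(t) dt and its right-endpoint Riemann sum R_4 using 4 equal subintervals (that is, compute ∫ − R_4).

0.84375

Exact integral: ∫_-0.5^2.5 h(t) dt = -3.75.
R_4 = -4.59375.
Error = -3.75 − (-4.59375) = 0.84375.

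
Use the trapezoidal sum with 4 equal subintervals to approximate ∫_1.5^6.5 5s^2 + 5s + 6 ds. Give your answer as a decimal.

Δs = (6.5 − 1.5)/4 = 1.25.
f(1.5) = 24.75, f(2.75) = 57.5625, f(4) = 106, f(5.25) = 170.0625, f(6.5) = 249.75.
T_4 = (Δs/2)·[f(s_0) + 2f(s_1) + 2f(s_2) + 2f(s_3) + f(s_4)].
Sum = 588.59375.

588.59375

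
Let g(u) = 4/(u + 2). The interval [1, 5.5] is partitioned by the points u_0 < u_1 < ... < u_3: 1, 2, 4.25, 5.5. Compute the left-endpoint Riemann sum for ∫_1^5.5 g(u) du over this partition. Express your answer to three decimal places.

4.383

Subinterval widths: 1, 2.25, 1.25.
Left endpoints: 1, 2, 4.25.
g(1) = 4/3, g(2) = 1, g(4.25) = 0.64.
Sum = Σ Δu_i · g(u_i).
Sum ≈ 4.383.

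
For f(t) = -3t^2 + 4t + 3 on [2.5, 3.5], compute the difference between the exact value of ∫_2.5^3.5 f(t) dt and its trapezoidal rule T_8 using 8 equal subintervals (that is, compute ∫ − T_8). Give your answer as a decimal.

Exact integral: ∫_2.5^3.5 f(t) dt = -12.25.
T_8 = -12.2578125.
Error = -12.25 − (-12.2578125) = 0.0078125.

0.0078125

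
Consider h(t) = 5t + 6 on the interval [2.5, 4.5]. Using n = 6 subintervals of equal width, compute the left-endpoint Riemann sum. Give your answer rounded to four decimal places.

45.3333

Δt = (4.5 − 2.5)/6 = 1/3.
Left endpoints: 2.5, 17/6, 19/6, 3.5, 23/6, 25/6.
h(2.5) = 18.5, h(17/6) = 121/6, h(19/6) = 131/6, h(3.5) = 23.5, h(23/6) = 151/6, h(25/6) = 161/6.
Sum = Δt · [h(2.5) + h(17/6) + h(19/6) + ...].
Sum ≈ 45.3333.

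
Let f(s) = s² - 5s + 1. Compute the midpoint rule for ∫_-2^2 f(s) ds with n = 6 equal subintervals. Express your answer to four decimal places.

9.1852

Δs = (2 − (-2))/6 = 2/3.
Midpoints: -5/3, -1, -1/3, 1/3, 1, 5/3.
f(-5/3) = 109/9, f(-1) = 7, f(-1/3) = 25/9, f(1/3) = -5/9, f(1) = -3, f(5/3) = -41/9.
Sum = Δs · [f(-5/3) + f(-1) + f(-1/3) + ...].
Sum ≈ 9.1852.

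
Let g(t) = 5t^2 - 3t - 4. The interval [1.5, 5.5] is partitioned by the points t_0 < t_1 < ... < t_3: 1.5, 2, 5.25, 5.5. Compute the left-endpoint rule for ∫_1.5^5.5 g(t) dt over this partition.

63.390625

Subinterval widths: 0.5, 3.25, 0.25.
Left endpoints: 1.5, 2, 5.25.
g(1.5) = 2.75, g(2) = 10, g(5.25) = 118.0625.
Sum = Σ Δt_i · g(t_i).
Sum = 63.390625.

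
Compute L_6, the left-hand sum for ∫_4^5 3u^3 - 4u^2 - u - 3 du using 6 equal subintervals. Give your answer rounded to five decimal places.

Δu = (5 − 4)/6 = 1/6.
Left endpoints: 4, 25/6, 13/3, 4.5, 14/3, 29/6.
f(4) = 121, f(25/6) = 10109/72, f(13/3) = 485/3, f(4.5) = 184.875, f(14/3) = 1891/9, f(29/6) = 5699/24.
Sum = Δu · [f(4) + f(25/6) + f(13/3) + ...].
Sum ≈ 175.91898.

175.91898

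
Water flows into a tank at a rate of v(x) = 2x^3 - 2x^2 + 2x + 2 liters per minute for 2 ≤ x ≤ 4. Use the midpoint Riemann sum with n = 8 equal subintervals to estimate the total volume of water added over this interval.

98.5

Δx = (4 − 2)/8 = 0.25.
Midpoints: 2.125, 2.375, 2.625, 2.875, 3.125, 3.375, 3.625, 3.875.
v(2.125) = 16.41015625, v(2.375) = 22.26171875, v(2.625) = 29.64453125, v(2.875) = 38.74609375, v(3.125) = 49.75390625, v(3.375) = 62.85546875, v(3.625) = 78.23828125, v(3.875) = 96.08984375.
Sum = Δx · [v(2.125) + v(2.375) + v(2.625) + ...].
Sum = 98.5.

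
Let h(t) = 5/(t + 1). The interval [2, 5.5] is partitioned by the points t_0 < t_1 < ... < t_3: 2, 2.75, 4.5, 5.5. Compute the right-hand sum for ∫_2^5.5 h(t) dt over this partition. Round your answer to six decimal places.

3.360140

Subinterval widths: 0.75, 1.75, 1.
Right endpoints: 2.75, 4.5, 5.5.
h(2.75) = 4/3, h(4.5) = 10/11, h(5.5) = 10/13.
Sum = Σ Δt_i · h(t_i).
Sum ≈ 3.360140.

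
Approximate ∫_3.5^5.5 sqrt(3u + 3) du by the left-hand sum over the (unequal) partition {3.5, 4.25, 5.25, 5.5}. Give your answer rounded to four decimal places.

Subinterval widths: 0.75, 1, 0.25.
Left endpoints: 3.5, 4.25, 5.25.
f(3.5) ≈ 3.6742, f(4.25) ≈ 3.9686, f(5.25) ≈ 4.3301.
Sum = Σ Δu_i · f(u_i).
Sum ≈ 7.8068.

7.8068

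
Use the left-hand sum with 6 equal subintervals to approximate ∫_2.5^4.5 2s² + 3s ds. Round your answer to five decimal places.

Δs = (4.5 − 2.5)/6 = 1/3.
Left endpoints: 2.5, 17/6, 19/6, 3.5, 23/6, 25/6.
f(2.5) = 20, f(17/6) = 221/9, f(19/6) = 266/9, f(3.5) = 35, f(23/6) = 368/9, f(25/6) = 425/9.
Sum = Δs · [f(2.5) + f(17/6) + f(19/6) + ...].
Sum ≈ 65.74074.

65.74074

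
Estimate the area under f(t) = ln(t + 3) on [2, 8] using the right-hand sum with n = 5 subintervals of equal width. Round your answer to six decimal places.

Δt = (8 − 2)/5 = 1.2.
Right endpoints: 3.2, 4.4, 5.6, 6.8, 8.
f(3.2) ≈ 1.824549, f(4.4) ≈ 2.001480, f(5.6) ≈ 2.151762, f(6.8) ≈ 2.282382, f(8) ≈ 2.397895.
Sum = Δt · [f(3.2) + f(4.4) + f(5.6) + f(6.8) + f(8)].
Sum ≈ 12.789683.

12.789683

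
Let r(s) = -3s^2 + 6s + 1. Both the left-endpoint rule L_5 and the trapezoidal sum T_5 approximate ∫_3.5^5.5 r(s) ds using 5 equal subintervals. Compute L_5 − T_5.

L_5 = -59.26.
T_5 = -67.66.
L_5 − T_5 = 8.4.

8.4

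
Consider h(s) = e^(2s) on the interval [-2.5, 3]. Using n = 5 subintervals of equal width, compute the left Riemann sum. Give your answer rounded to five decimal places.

Δs = (3 − (-2.5))/5 = 1.1.
Left endpoints: -2.5, -1.4, -0.3, 0.8, 1.9.
h(-2.5) ≈ 0.00674, h(-1.4) ≈ 0.06081, h(-0.3) ≈ 0.54881, h(0.8) ≈ 4.95303, h(1.9) ≈ 44.70118.
Sum = Δs · [h(-2.5) + h(-1.4) + h(-0.3) + h(0.8) + h(1.9)].
Sum ≈ 55.29763.

55.29763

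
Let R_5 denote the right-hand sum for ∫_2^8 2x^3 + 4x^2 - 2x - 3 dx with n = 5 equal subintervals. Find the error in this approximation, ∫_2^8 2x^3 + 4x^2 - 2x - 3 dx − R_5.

Exact integral: ∫_2^8 f(x) dx = 2634.
R_5 = 3424.56.
Error = 2634 − 3424.56 = -790.56.

-790.56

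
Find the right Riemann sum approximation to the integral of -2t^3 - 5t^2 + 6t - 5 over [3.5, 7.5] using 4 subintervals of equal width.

-2529

Δt = (7.5 − 3.5)/4 = 1.
Right endpoints: 4.5, 5.5, 6.5, 7.5.
f(4.5) = -261.5, f(5.5) = -456, f(6.5) = -726.5, f(7.5) = -1085.
Sum = Δt · [f(4.5) + f(5.5) + f(6.5) + f(7.5)].
Sum = -2529.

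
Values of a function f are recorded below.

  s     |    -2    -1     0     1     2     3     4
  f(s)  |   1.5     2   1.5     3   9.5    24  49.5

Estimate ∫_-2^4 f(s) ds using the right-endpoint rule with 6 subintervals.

Δs = 1.
Sum = 1·[2 + 1.5 + 3 + 9.5 + 24 + 49.5] = 89.5.

89.5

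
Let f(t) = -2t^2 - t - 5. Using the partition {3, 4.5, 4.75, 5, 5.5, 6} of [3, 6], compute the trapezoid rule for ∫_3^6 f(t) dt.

Subinterval widths: 1.5, 0.25, 0.25, 0.5, 0.5.
f(3) = -26, f(4.5) = -50, f(4.75) = -54.875, f(5) = -60, f(5.5) = -71, f(6) = -83.
On each subinterval the trapezoid contributes (Δt_i/2)·[f(t_{i-1}) + f(t_i)].
Sum = -155.71875.

-155.71875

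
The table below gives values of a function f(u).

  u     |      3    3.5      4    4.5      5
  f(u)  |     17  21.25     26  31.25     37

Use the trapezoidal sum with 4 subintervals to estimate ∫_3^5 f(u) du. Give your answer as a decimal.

52.75

Δu = 0.5.
T_4 = (0.5/2)·[17 + 2·21.25 + 2·26 + 2·31.25 + 37] = 52.75.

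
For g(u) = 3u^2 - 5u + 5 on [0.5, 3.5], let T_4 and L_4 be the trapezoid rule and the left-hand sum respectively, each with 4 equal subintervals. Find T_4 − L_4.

T_4 = 28.59375.
L_4 = 20.71875.
T_4 − L_4 = 7.875.

7.875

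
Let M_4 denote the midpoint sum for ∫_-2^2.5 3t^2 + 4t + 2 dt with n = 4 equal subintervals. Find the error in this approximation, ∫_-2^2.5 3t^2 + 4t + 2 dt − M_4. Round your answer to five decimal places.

1.42383

Exact integral: ∫_-2^2.5 f(t) dt = 37.125.
M_4 ≈ 35.7011719.
Error ≈ 37.125 − 35.7011719 ≈ 1.42383.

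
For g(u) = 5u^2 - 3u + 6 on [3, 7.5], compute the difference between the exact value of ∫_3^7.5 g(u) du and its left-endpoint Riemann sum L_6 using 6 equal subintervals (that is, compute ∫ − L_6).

Exact integral: ∫_3^7.5 g(u) du = 614.25.
L_6 = 532.828125.
Error = 614.25 − 532.828125 = 81.421875.

81.421875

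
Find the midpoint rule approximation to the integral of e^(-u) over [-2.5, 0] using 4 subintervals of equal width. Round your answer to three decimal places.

Δu = (0 − (-2.5))/4 = 0.625.
Midpoints: -2.1875, -1.5625, -0.9375, -0.3125.
f(-2.1875) ≈ 8.913, f(-1.5625) ≈ 4.771, f(-0.9375) ≈ 2.554, f(-0.3125) ≈ 1.367.
Sum = Δu · [f(-2.1875) + f(-1.5625) + f(-0.9375) + f(-0.3125)].
Sum ≈ 11.003.

11.003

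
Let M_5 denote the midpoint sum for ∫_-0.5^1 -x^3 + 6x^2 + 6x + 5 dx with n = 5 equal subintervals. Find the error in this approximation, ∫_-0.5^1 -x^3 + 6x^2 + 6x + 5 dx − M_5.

0.0590625

Exact integral: ∫_-0.5^1 f(x) dx = 11.765625.
M_5 = 11.7065625.
Error = 11.765625 − 11.7065625 = 0.0590625.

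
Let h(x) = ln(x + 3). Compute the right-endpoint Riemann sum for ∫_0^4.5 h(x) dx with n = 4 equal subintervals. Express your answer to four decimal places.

Δx = (4.5 − 0)/4 = 1.125.
Right endpoints: 1.125, 2.25, 3.375, 4.5.
h(1.125) ≈ 1.4171, h(2.25) ≈ 1.6582, h(3.375) ≈ 1.8524, h(4.5) ≈ 2.0149.
Sum = Δx · [h(1.125) + h(2.25) + h(3.375) + h(4.5)].
Sum ≈ 7.8104.

7.8104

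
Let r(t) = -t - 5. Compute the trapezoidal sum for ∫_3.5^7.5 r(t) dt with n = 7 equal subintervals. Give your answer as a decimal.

Δt = (7.5 − 3.5)/7 = 4/7.
r(3.5) = -8.5, r(57/14) = -127/14, r(65/14) = -135/14, r(73/14) = -143/14, r(81/14) = -151/14, r(89/14) = -159/14, r(97/14) = -167/14, r(7.5) = -12.5.
T_7 = (Δt/2)·[r(t_0) + 2r(t_1) + ... + 2r(t_{6}) + r(t_7)].
Sum = -42.

-42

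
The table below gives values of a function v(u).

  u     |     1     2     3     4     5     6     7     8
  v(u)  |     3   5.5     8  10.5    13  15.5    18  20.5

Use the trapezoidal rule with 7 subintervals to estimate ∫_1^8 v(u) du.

82.25

Δu = 1.
T_7 = (1/2)·[3 + 2·5.5 + 2·8 + 2·10.5 + 2·13 + 2·15.5 + 2·18 + 20.5] = 82.25.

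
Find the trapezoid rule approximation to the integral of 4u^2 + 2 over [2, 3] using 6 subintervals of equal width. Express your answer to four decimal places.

27.3519

Δu = (3 − 2)/6 = 1/6.
f(2) = 18, f(13/6) = 187/9, f(7/3) = 214/9, f(2.5) = 27, f(8/3) = 274/9, f(17/6) = 307/9, f(3) = 38.
T_6 = (Δu/2)·[f(u_0) + 2f(u_1) + ... + 2f(u_{5}) + f(u_6)].
Sum ≈ 27.3519.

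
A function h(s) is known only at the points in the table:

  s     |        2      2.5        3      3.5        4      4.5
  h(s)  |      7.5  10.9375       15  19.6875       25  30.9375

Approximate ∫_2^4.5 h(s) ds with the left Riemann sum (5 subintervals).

Δs = 0.5.
Sum = 0.5·[7.5 + 10.9375 + 15 + 19.6875 + 25] = 39.0625.

39.0625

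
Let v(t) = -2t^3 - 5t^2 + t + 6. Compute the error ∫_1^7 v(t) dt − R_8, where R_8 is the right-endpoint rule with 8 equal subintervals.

360.5625

Exact integral: ∫_1^7 v(t) dt = -1710.
R_8 = -2070.5625.
Error = -1710 − (-2070.5625) = 360.5625.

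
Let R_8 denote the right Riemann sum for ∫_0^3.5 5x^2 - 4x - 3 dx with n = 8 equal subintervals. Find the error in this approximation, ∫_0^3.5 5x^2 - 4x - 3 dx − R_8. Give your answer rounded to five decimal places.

Exact integral: ∫_0^3.5 f(x) dx ≈ 36.4583333.
R_8 ≈ 47.3525391.
Error ≈ 36.4583333 − 47.3525391 ≈ -10.89421.

-10.89421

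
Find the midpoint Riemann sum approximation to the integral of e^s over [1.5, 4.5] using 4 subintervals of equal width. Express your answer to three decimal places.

83.563

Δs = (4.5 − 1.5)/4 = 0.75.
Midpoints: 1.875, 2.625, 3.375, 4.125.
f(1.875) ≈ 6.521, f(2.625) ≈ 13.805, f(3.375) ≈ 29.224, f(4.125) ≈ 61.868.
Sum = Δs · [f(1.875) + f(2.625) + f(3.375) + f(4.125)].
Sum ≈ 83.563.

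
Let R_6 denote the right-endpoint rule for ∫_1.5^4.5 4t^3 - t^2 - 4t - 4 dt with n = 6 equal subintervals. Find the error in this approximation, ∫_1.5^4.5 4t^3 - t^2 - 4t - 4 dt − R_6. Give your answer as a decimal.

Exact integral: ∫_1.5^4.5 f(t) dt = 327.75.
R_6 = 412.375.
Error = 327.75 − 412.375 = -84.625.

-84.625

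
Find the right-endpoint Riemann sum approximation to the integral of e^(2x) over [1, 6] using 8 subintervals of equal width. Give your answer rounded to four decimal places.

Δx = (6 − 1)/8 = 0.625.
Right endpoints: 1.625, 2.25, 2.875, 3.5, 4.125, 4.75, 5.375, 6.
f(1.625) ≈ 25.7903, f(2.25) ≈ 90.0171, f(2.875) ≈ 314.1907, f(3.5) ≈ 1096.6332, f(4.125) ≈ 3827.6258, f(4.75) ≈ 13359.7268, f(5.375) ≈ 46630.0285, f(6) ≈ 162754.7914.
Sum = Δx · [f(1.625) + f(2.25) + f(2.875) + ...].
Sum ≈ 142561.7524.

142561.7524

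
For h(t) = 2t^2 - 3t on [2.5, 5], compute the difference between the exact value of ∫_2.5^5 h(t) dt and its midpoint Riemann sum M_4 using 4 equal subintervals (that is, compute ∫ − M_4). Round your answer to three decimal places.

0.163

Exact integral: ∫_2.5^5 h(t) dt ≈ 44.79167.
M_4 = 44.62890625.
Error ≈ 44.79167 − 44.62890625 ≈ 0.163.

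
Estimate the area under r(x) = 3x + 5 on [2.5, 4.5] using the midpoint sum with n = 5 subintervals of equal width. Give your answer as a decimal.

31

Δx = (4.5 − 2.5)/5 = 0.4.
Midpoints: 2.7, 3.1, 3.5, 3.9, 4.3.
r(2.7) = 13.1, r(3.1) = 14.3, r(3.5) = 15.5, r(3.9) = 16.7, r(4.3) = 17.9.
Sum = Δx · [r(2.7) + r(3.1) + r(3.5) + r(3.9) + r(4.3)].
Sum = 31.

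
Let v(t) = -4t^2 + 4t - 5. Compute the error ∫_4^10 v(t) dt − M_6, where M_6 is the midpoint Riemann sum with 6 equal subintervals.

Exact integral: ∫_4^10 v(t) dt = -1110.
M_6 = -1108.
Error = -1110 − (-1108) = -2.

-2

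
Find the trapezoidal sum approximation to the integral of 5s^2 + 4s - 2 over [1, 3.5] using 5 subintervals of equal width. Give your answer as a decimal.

87.8125

Δs = (3.5 − 1)/5 = 0.5.
f(1) = 7, f(1.5) = 15.25, f(2) = 26, f(2.5) = 39.25, f(3) = 55, f(3.5) = 73.25.
T_5 = (Δs/2)·[f(s_0) + 2f(s_1) + ... + 2f(s_{4}) + f(s_5)].
Sum = 87.8125.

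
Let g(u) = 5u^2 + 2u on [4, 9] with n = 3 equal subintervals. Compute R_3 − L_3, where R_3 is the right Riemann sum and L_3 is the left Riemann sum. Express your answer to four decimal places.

R_3 ≈ 1464.074074.
L_3 ≈ 905.740741.
R_3 − L_3 ≈ 558.3333.

558.3333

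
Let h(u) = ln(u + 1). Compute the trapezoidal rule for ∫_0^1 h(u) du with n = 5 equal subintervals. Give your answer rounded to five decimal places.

0.38463

Δu = (1 − 0)/5 = 0.2.
h(0) ≈ 0.00000, h(0.2) ≈ 0.18232, h(0.4) ≈ 0.33647, h(0.6) ≈ 0.47000, h(0.8) ≈ 0.58779, h(1) ≈ 0.69315.
T_5 = (Δu/2)·[h(u_0) + 2h(u_1) + ... + 2h(u_{4}) + h(u_5)].
Sum ≈ 0.38463.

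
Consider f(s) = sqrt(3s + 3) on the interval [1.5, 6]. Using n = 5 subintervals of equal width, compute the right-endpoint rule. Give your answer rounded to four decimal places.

17.6360

Δs = (6 − 1.5)/5 = 0.9.
Right endpoints: 2.4, 3.3, 4.2, 5.1, 6.
f(2.4) ≈ 3.1937, f(3.3) ≈ 3.5917, f(4.2) ≈ 3.9497, f(5.1) ≈ 4.2778, f(6) ≈ 4.5826.
Sum = Δs · [f(2.4) + f(3.3) + f(4.2) + f(5.1) + f(6)].
Sum ≈ 17.6360.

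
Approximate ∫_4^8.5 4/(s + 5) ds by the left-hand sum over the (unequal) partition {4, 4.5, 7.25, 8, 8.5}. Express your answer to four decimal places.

Subinterval widths: 0.5, 2.75, 0.75, 0.5.
Left endpoints: 4, 4.5, 7.25, 8.
f(4) = 4/9, f(4.5) = 8/19, f(7.25) = 16/49, f(8) = 4/13.
Sum = Σ Δs_i · f(s_i).
Sum ≈ 1.7789.

1.7789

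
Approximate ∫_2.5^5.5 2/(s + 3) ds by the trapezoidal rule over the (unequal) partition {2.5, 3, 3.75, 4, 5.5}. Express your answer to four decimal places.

Subinterval widths: 0.5, 0.75, 0.25, 1.5.
f(2.5) = 4/11, f(3) = 1/3, f(3.75) = 8/27, f(4) = 2/7, f(5.5) = 4/17.
On each subinterval the trapezoid contributes (Δs_i/2)·[f(s_{i-1}) + f(s_i)].
Sum ≈ 0.8739.

0.8739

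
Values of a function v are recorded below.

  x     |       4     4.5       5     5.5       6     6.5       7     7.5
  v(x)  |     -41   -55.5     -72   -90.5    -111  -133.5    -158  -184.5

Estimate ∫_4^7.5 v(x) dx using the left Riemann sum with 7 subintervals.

-330.75

Δx = 0.5.
Sum = 0.5·[(-41) + (-55.5) + (-72) + (-90.5) + (-111) + (-133.5) + (-158)] = -330.75.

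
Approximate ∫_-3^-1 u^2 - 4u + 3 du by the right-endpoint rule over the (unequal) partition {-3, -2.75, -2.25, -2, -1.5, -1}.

Subinterval widths: 0.25, 0.5, 0.25, 0.5, 0.5.
Right endpoints: -2.75, -2.25, -2, -1.5, -1.
f(-2.75) = 21.5625, f(-2.25) = 17.0625, f(-2) = 15, f(-1.5) = 11.25, f(-1) = 8.
Sum = Σ Δu_i · f(u_i).
Sum = 27.296875.

27.296875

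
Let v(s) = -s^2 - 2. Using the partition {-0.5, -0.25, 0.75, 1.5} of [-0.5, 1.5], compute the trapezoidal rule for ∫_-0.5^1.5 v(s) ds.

Subinterval widths: 0.25, 1, 0.75.
v(-0.5) = -2.25, v(-0.25) = -2.0625, v(0.75) = -2.5625, v(1.5) = -4.25.
On each subinterval the trapezoid contributes (Δs_i/2)·[v(s_{i-1}) + v(s_i)].
Sum = -5.40625.

-5.40625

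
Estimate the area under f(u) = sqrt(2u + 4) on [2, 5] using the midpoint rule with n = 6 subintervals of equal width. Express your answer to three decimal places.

Δu = (5 − 2)/6 = 0.5.
Midpoints: 2.25, 2.75, 3.25, 3.75, 4.25, 4.75.
f(2.25) ≈ 2.915, f(2.75) ≈ 3.082, f(3.25) ≈ 3.240, f(3.75) ≈ 3.391, f(4.25) ≈ 3.536, f(4.75) ≈ 3.674.
Sum = Δu · [f(2.25) + f(2.75) + f(3.25) + ...].
Sum ≈ 9.919.

9.919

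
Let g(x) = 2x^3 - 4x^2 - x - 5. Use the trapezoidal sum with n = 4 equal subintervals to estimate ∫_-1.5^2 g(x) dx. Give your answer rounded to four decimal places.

Δx = (2 − (-1.5))/4 = 0.875.
g(-1.5) = -19.25, g(-0.625) = -6.42578125, g(0.25) = -5.46875, g(1.125) = -8.33984375, g(2) = -7.
T_4 = (Δx/2)·[g(x_0) + 2g(x_1) + 2g(x_2) + 2g(x_3) + g(x_4)].
Sum ≈ -29.1895.

-29.1895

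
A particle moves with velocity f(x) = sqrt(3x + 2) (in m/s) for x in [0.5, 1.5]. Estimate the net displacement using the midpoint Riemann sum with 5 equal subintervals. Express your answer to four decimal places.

Δx = (1.5 − 0.5)/5 = 0.2.
Midpoints: 0.6, 0.8, 1, 1.2, 1.4.
f(0.6) ≈ 1.9494, f(0.8) ≈ 2.0976, f(1) ≈ 2.2361, f(1.2) ≈ 2.3664, f(1.4) ≈ 2.4900.
Sum = Δx · [f(0.6) + f(0.8) + f(1) + f(1.2) + f(1.4)].
Sum ≈ 2.2279.

2.2279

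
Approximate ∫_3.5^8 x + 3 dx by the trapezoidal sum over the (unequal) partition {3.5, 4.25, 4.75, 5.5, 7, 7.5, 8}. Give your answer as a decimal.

Subinterval widths: 0.75, 0.5, 0.75, 1.5, 0.5, 0.5.
f(3.5) = 6.5, f(4.25) = 7.25, f(4.75) = 7.75, f(5.5) = 8.5, f(7) = 10, f(7.5) = 10.5, f(8) = 11.
On each subinterval the trapezoid contributes (Δx_i/2)·[f(x_{i-1}) + f(x_i)].
Sum = 39.375.

39.375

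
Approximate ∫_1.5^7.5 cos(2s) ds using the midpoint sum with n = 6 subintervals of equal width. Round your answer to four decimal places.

Δs = (7.5 − 1.5)/6 = 1.
Midpoints: 2, 3, 4, 5, 6, 7.
f(2) ≈ -0.6536, f(3) ≈ 0.9602, f(4) ≈ -0.1455, f(5) ≈ -0.8391, f(6) ≈ 0.8439, f(7) ≈ 0.1367.
Sum = Δs · [f(2) + f(3) + f(4) + ...].
Sum ≈ 0.3025.

0.3025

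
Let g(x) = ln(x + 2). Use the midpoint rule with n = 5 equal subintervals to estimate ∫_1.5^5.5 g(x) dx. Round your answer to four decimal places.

Δx = (5.5 − 1.5)/5 = 0.8.
Midpoints: 1.9, 2.7, 3.5, 4.3, 5.1.
g(1.9) ≈ 1.3610, g(2.7) ≈ 1.5476, g(3.5) ≈ 1.7047, g(4.3) ≈ 1.8405, g(5.1) ≈ 1.9601.
Sum = Δx · [g(1.9) + g(2.7) + g(3.5) + g(4.3) + g(5.1)].
Sum ≈ 6.7311.

6.7311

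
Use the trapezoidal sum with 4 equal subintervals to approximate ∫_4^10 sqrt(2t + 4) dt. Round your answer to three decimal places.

Δt = (10 − 4)/4 = 1.5.
f(4) ≈ 3.464, f(5.5) ≈ 3.873, f(7) ≈ 4.243, f(8.5) ≈ 4.583, f(10) ≈ 4.899.
T_4 = (Δt/2)·[f(t_0) + 2f(t_1) + 2f(t_2) + 2f(t_3) + f(t_4)].
Sum ≈ 25.320.

25.320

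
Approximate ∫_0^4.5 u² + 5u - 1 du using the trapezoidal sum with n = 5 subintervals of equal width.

77.1075

Δu = (4.5 − 0)/5 = 0.9.
f(0) = -1, f(0.9) = 4.31, f(1.8) = 11.24, f(2.7) = 19.79, f(3.6) = 29.96, f(4.5) = 41.75.
T_5 = (Δu/2)·[f(u_0) + 2f(u_1) + ... + 2f(u_{4}) + f(u_5)].
Sum = 77.1075.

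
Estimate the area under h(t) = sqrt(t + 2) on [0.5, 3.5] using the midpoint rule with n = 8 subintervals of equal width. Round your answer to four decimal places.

Δt = (3.5 − 0.5)/8 = 0.375.
Midpoints: 0.6875, 1.0625, 1.4375, 1.8125, 2.1875, 2.5625, 2.9375, 3.3125.
h(0.6875) ≈ 1.6394, h(1.0625) ≈ 1.7500, h(1.4375) ≈ 1.8540, h(1.8125) ≈ 1.9526, h(2.1875) ≈ 2.0463, h(2.5625) ≈ 2.1360, h(2.9375) ≈ 2.2220, h(3.3125) ≈ 2.3049.
Sum = Δt · [h(0.6875) + h(1.0625) + h(1.4375) + ...].
Sum ≈ 5.9645.

5.9645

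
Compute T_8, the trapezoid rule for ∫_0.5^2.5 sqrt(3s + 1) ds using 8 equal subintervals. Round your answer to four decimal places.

4.6263

Δs = (2.5 − 0.5)/8 = 0.25.
f(0.5) ≈ 1.5811, f(0.75) ≈ 1.8028, f(1) ≈ 2.0000, f(1.25) ≈ 2.1794, f(1.5) ≈ 2.3452, f(1.75) ≈ 2.5000, f(2) ≈ 2.6458, f(2.25) ≈ 2.7839, f(2.5) ≈ 2.9155.
T_8 = (Δs/2)·[f(s_0) + 2f(s_1) + ... + 2f(s_{7}) + f(s_8)].
Sum ≈ 4.6263.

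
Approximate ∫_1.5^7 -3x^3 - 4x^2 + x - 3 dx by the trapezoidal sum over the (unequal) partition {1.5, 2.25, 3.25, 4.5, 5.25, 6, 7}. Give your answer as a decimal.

-2279.44921875

Subinterval widths: 0.75, 1, 1.25, 0.75, 0.75, 1.
f(1.5) = -20.625, f(2.25) = -55.171875, f(3.25) = -144.984375, f(4.5) = -352.875, f(5.25) = -542.109375, f(6) = -789, f(7) = -1221.
On each subinterval the trapezoid contributes (Δx_i/2)·[f(x_{i-1}) + f(x_i)].
Sum = -2279.44921875.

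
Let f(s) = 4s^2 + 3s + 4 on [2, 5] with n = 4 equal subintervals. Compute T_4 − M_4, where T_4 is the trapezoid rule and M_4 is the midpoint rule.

1.6875

T_4 = 200.625.
M_4 = 198.9375.
T_4 − M_4 = 1.6875.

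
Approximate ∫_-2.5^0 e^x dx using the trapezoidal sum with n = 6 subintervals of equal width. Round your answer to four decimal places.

0.9312

Δx = (0 − (-2.5))/6 = 5/12.
f(-2.5) ≈ 0.0821, f(-25/12) ≈ 0.1245, f(-5/3) ≈ 0.1889, f(-1.25) ≈ 0.2865, f(-5/6) ≈ 0.4346, f(-5/12) ≈ 0.6592, f(0) ≈ 1.0000.
T_6 = (Δx/2)·[f(x_0) + 2f(x_1) + ... + 2f(x_{5}) + f(x_6)].
Sum ≈ 0.9312.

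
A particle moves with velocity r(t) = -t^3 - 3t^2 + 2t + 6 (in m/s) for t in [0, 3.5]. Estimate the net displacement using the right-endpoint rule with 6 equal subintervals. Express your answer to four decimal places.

-69.9605

Δt = (3.5 − 0)/6 = 7/12.
Right endpoints: 7/12, 7/6, 1.75, 7/3, 35/12, 3.5.
r(7/12) = 10277/1728, r(7/6) = 575/216, r(1.75) = -5.046875, r(7/3) = -496/27, r(35/12) = -66527/1728, r(3.5) = -66.625.
Sum = Δt · [r(7/12) + r(7/6) + r(1.75) + ...].
Sum ≈ -69.9605.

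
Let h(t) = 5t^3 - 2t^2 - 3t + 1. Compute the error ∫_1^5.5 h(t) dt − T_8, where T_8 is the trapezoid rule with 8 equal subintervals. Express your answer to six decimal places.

-11.093994

Exact integral: ∫_1^5.5 h(t) dt = 992.953125.
T_8 ≈ 1004.04711914.
Error ≈ 992.953125 − 1004.04711914 ≈ -11.093994.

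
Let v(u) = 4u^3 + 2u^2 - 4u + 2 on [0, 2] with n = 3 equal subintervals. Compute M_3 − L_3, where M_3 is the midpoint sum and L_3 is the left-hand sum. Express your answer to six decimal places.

7.555556

M_3 ≈ 16.29629630.
L_3 ≈ 8.74074074.
M_3 − L_3 ≈ 7.555556.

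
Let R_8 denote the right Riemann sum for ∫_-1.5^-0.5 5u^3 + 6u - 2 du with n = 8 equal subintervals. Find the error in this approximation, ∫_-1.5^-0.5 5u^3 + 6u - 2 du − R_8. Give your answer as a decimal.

-1.3515625

Exact integral: ∫_-1.5^-0.5 f(u) du = -14.25.
R_8 = -12.8984375.
Error = -14.25 − (-12.8984375) = -1.3515625.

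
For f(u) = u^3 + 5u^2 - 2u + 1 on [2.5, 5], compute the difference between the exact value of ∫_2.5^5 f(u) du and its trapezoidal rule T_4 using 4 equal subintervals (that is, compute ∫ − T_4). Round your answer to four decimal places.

-2.6449

Exact integral: ∫_2.5^5 f(u) du ≈ 312.526042.
T_4 ≈ 315.170898.
Error ≈ 312.526042 − 315.170898 ≈ -2.6449.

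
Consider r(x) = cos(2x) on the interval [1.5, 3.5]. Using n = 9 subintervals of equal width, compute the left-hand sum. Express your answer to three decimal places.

Δx = (3.5 − 1.5)/9 = 2/9.
Left endpoints: 1.5, 31/18, 35/18, 13/6, 43/18, 47/18, 17/6, 55/18, 59/18.
r(1.5) ≈ -0.990, r(31/18) ≈ -0.954, r(35/18) ≈ -0.734, r(13/6) ≈ -0.370, r(43/18) ≈ 0.065, r(47/18) ≈ 0.488, r(17/6) ≈ 0.816, r(55/18) ≈ 0.985, r(59/18) ≈ 0.963.
Sum = Δx · [r(1.5) + r(31/18) + r(35/18) + ...].
Sum ≈ 0.060.

0.060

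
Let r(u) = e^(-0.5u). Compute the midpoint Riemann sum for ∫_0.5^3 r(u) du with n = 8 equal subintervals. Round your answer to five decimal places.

1.11021

Δu = (3 − 0.5)/8 = 0.3125.
Midpoints: 0.65625, 0.96875, 1.28125, 1.59375, 1.90625, 2.21875, 2.53125, 2.84375.
r(0.65625) ≈ 0.72027, r(0.96875) ≈ 0.61608, r(1.28125) ≈ 0.52696, r(1.59375) ≈ 0.45074, r(1.90625) ≈ 0.38553, r(2.21875) ≈ 0.32976, r(2.53125) ≈ 0.28206, r(2.84375) ≈ 0.24126.
Sum = Δu · [r(0.65625) + r(0.96875) + r(1.28125) + ...].
Sum ≈ 1.11021.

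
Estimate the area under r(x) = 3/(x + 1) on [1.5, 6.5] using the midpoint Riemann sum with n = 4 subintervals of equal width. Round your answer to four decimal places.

3.2693

Δx = (6.5 − 1.5)/4 = 1.25.
Midpoints: 2.125, 3.375, 4.625, 5.875.
r(2.125) = 0.96, r(3.375) = 24/35, r(4.625) = 8/15, r(5.875) = 24/55.
Sum = Δx · [r(2.125) + r(3.375) + r(4.625) + r(5.875)].
Sum ≈ 3.2693.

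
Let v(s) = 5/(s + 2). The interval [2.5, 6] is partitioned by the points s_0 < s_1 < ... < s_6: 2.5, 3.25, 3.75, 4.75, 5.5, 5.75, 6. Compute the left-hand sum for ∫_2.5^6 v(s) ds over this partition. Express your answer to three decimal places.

Subinterval widths: 0.75, 0.5, 1, 0.75, 0.25, 0.25.
Left endpoints: 2.5, 3.25, 3.75, 4.75, 5.5, 5.75.
v(2.5) = 10/9, v(3.25) = 20/21, v(3.75) = 20/23, v(4.75) = 20/27, v(5.5) = 2/3, v(5.75) = 20/31.
Sum = Σ Δs_i · v(s_i).
Sum ≈ 3.063.

3.063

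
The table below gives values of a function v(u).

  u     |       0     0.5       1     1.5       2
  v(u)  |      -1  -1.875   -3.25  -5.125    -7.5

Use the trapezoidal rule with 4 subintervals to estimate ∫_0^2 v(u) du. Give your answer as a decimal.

Δu = 0.5.
T_4 = (0.5/2)·[(-1) + 2·(-1.875) + 2·(-3.25) + 2·(-5.125) + (-7.5)] = -7.25.

-7.25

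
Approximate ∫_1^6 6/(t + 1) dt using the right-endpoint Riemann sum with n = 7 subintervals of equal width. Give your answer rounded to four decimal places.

6.8091

Δt = (6 − 1)/7 = 5/7.
Right endpoints: 12/7, 17/7, 22/7, 27/7, 32/7, 37/7, 6.
f(12/7) = 42/19, f(17/7) = 1.75, f(22/7) = 42/29, f(27/7) = 21/17, f(32/7) = 14/13, f(37/7) = 21/22, f(6) = 6/7.
Sum = Δt · [f(12/7) + f(17/7) + f(22/7) + ...].
Sum ≈ 6.8091.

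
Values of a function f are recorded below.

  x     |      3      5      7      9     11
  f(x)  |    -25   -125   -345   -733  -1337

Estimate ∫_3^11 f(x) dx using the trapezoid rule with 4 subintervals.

Δx = 2.
T_4 = (2/2)·[(-25) + 2·(-125) + 2·(-345) + 2·(-733) + (-1337)] = -3768.

-3768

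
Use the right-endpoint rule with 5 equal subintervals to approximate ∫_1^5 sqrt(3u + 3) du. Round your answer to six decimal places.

Δu = (5 − 1)/5 = 0.8.
Right endpoints: 1.8, 2.6, 3.4, 4.2, 5.
f(1.8) ≈ 2.898275, f(2.6) ≈ 3.286335, f(3.4) ≈ 3.633180, f(4.2) ≈ 3.949684, f(5) ≈ 4.242641.
Sum = Δu · [f(1.8) + f(2.6) + f(3.4) + f(4.2) + f(5)].
Sum ≈ 14.408092.

14.408092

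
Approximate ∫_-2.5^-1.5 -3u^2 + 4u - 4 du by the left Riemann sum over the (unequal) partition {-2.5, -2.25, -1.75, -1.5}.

Subinterval widths: 0.25, 0.5, 0.25.
Left endpoints: -2.5, -2.25, -1.75.
f(-2.5) = -32.75, f(-2.25) = -28.1875, f(-1.75) = -20.1875.
Sum = Σ Δu_i · f(u_i).
Sum = -27.328125.

-27.328125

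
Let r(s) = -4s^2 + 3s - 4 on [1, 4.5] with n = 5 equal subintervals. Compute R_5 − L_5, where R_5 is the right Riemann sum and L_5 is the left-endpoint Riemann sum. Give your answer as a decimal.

R_5 = -129.71.
L_5 = -83.16.
R_5 − L_5 = -46.55.

-46.55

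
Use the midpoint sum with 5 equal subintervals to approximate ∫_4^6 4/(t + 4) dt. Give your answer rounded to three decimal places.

0.892

Δt = (6 − 4)/5 = 0.4.
Midpoints: 4.2, 4.6, 5, 5.4, 5.8.
f(4.2) = 20/41, f(4.6) = 20/43, f(5) = 4/9, f(5.4) = 20/47, f(5.8) = 20/49.
Sum = Δt · [f(4.2) + f(4.6) + f(5) + f(5.4) + f(5.8)].
Sum ≈ 0.892.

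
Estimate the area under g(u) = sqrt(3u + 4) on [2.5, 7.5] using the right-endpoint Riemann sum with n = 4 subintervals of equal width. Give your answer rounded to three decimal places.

22.727

Δu = (7.5 − 2.5)/4 = 1.25.
Right endpoints: 3.75, 5, 6.25, 7.5.
g(3.75) ≈ 3.905, g(5) ≈ 4.359, g(6.25) ≈ 4.770, g(7.5) ≈ 5.148.
Sum = Δu · [g(3.75) + g(5) + g(6.25) + g(7.5)].
Sum ≈ 22.727.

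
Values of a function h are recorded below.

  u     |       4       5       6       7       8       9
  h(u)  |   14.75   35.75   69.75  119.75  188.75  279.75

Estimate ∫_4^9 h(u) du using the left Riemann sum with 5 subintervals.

Δu = 1.
Sum = 1·[14.75 + 35.75 + 69.75 + 119.75 + 188.75] = 428.75.

428.75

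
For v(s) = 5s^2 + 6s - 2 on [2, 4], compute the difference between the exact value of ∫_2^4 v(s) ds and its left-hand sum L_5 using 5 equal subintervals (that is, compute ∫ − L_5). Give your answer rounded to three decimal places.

Exact integral: ∫_2^4 v(s) ds ≈ 125.33333.
L_5 = 111.2.
Error ≈ 125.33333 − 111.2 ≈ 14.133.

14.133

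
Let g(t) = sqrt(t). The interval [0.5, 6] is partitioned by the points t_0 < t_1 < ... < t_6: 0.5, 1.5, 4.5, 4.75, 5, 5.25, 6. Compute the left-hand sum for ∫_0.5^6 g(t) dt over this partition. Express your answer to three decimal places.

Subinterval widths: 1, 3, 0.25, 0.25, 0.25, 0.75.
Left endpoints: 0.5, 1.5, 4.5, 4.75, 5, 5.25.
g(0.5) ≈ 0.707, g(1.5) ≈ 1.225, g(4.5) ≈ 2.121, g(4.75) ≈ 2.179, g(5) ≈ 2.236, g(5.25) ≈ 2.291.
Sum = Σ Δt_i · g(t_i).
Sum ≈ 7.734.

7.734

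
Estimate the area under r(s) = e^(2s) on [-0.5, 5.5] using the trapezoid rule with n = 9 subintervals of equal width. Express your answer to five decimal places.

34245.89681

Δs = (5.5 − (-0.5))/9 = 2/3.
r(-0.5) ≈ 0.36788, r(1/6) ≈ 1.39561, r(5/6) ≈ 5.29449, r(1.5) ≈ 20.08554, r(13/6) ≈ 76.19786, r(17/6) ≈ 289.06936, r(3.5) ≈ 1096.63316, r(25/6) ≈ 4160.26201, r(29/6) ≈ 15782.65240, r(5.5) ≈ 59874.14172.
T_9 = (Δs/2)·[r(s_0) + 2r(s_1) + ... + 2r(s_{8}) + r(s_9)].
Sum ≈ 34245.89681.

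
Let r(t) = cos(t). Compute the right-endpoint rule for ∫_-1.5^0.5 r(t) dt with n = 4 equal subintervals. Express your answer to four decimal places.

Δt = (0.5 − (-1.5))/4 = 0.5.
Right endpoints: -1, -0.5, 0, 0.5.
r(-1) ≈ 0.5403, r(-0.5) ≈ 0.8776, r(0) ≈ 1.0000, r(0.5) ≈ 0.8776.
Sum = Δt · [r(-1) + r(-0.5) + r(0) + r(0.5)].
Sum ≈ 1.6477.

1.6477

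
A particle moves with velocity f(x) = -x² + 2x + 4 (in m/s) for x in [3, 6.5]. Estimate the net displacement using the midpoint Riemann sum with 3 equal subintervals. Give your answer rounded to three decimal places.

-34.895

Δx = (6.5 − 3)/3 = 7/6.
Midpoints: 43/12, 4.75, 71/12.
f(43/12) = -241/144, f(4.75) = -9.0625, f(71/12) = -2761/144.
Sum = Δx · [f(43/12) + f(4.75) + f(71/12)].
Sum ≈ -34.895.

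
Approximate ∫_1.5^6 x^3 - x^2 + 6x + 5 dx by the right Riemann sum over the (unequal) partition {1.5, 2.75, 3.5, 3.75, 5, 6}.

Subinterval widths: 1.25, 0.75, 0.25, 1.25, 1.
Right endpoints: 2.75, 3.5, 3.75, 5, 6.
f(2.75) = 34.734375, f(3.5) = 56.625, f(3.75) = 66.171875, f(5) = 135, f(6) = 221.
Sum = Σ Δx_i · f(x_i).
Sum = 492.1796875.

492.1796875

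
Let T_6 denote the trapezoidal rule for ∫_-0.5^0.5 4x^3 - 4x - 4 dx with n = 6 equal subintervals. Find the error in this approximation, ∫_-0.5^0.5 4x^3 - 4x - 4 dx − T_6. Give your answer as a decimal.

Exact integral: ∫_-0.5^0.5 f(x) dx = -4.
T_6 = -4.
Error = -4 − (-4) = 0.

0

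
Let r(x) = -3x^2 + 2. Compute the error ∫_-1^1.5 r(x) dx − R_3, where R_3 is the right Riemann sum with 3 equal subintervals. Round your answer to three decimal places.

2.431

Exact integral: ∫_-1^1.5 r(x) dx = 0.625.
R_3 ≈ -1.80556.
Error ≈ 0.625 − (-1.80556) ≈ 2.431.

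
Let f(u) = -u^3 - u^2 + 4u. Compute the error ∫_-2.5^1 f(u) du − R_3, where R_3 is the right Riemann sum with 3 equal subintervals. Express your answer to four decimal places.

-2.5237

Exact integral: ∫_-2.5^1 f(u) du ≈ -6.526042.
R_3 ≈ -4.002315.
Error ≈ -6.526042 − (-4.002315) ≈ -2.5237.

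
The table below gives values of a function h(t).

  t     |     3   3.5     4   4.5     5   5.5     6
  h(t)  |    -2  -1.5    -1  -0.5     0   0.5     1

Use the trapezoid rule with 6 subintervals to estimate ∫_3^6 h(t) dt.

Δt = 0.5.
T_6 = (0.5/2)·[(-2) + 2·(-1.5) + 2·(-1) + 2·(-0.5) + 2·0 + 2·0.5 + 1] = -1.5.

-1.5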